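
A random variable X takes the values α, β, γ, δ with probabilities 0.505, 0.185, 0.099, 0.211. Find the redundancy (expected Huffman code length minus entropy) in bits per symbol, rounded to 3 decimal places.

Entropy H = −Σ p log₂ p ≈ 1.7520 bits.
Huffman merges: 99/1000+37/200→71/250; 211/1000+71/250→99/200; 99/200+101/200→1. L = 1779/1000 ≈ 1.7790.
L − H = 1.7790 − 1.7520 = 0.027 bits.

0.027 bits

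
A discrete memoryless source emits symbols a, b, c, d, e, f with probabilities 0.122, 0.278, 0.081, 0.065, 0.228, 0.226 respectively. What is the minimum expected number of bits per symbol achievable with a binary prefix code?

Repeatedly combine the two least-probable nodes; the expected code length is the sum of the merged weights.
merge 13/200 + 81/1000 → 73/500
merge 61/500 + 73/500 → 67/250
merge 113/500 + 57/250 → 227/500
merge 67/250 + 139/500 → 273/500
merge 227/500 + 273/500 → 1
L = 73/500 + 67/250 + 227/500 + 273/500 + 1 = 1207/500 = 2.414 bits/symbol.

2.414 bits/symbol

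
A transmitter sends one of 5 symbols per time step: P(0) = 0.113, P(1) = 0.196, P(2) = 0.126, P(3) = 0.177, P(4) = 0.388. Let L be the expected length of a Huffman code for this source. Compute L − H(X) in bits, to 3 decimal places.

Entropy H = −Σ p log₂ p ≈ 2.1650 bits.
Huffman merges: 113/1000+63/500→239/1000; 177/1000+49/250→373/1000; 239/1000+373/1000→153/250; 97/250+153/250→1. L = 278/125 ≈ 2.2240.
L − H = 2.2240 − 2.1650 = 0.059 bits.

0.059 bits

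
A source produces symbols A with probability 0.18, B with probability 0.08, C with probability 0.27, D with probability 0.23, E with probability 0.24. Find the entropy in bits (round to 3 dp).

H = −Σ pᵢ log₂ pᵢ.
−0.18·log₂(0.18) = 0.4453
−0.08·log₂(0.08) = 0.2915
−0.27·log₂(0.27) = 0.5100
−0.23·log₂(0.23) = 0.4877
−0.24·log₂(0.24) = 0.4941
Sum ≈ 2.2286 → 2.229 bits.

2.229 bits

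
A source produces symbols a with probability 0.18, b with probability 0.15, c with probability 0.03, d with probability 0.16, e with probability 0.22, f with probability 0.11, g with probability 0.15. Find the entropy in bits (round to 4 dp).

2.6720 bits

H = −Σ pᵢ log₂ pᵢ.
−0.18·log₂(0.18) = 0.4453
−0.15·log₂(0.15) = 0.4105
−0.03·log₂(0.03) = 0.1518
−0.16·log₂(0.16) = 0.4230
−0.22·log₂(0.22) = 0.4806
−0.11·log₂(0.11) = 0.3503
−0.15·log₂(0.15) = 0.4105
Sum ≈ 2.6720 → 2.6720 bits.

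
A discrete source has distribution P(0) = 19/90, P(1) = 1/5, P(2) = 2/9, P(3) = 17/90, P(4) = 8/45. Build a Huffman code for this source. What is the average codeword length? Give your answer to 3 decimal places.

2.367 bits/symbol

Repeatedly combine the two least-probable nodes; the expected code length is the sum of the merged weights.
merge 8/45 + 17/90 → 11/30
merge 1/5 + 19/90 → 37/90
merge 2/9 + 11/30 → 53/90
merge 37/90 + 53/90 → 1
L = 11/30 + 37/90 + 53/90 + 1 = 71/30 ≈ 2.367 bits/symbol.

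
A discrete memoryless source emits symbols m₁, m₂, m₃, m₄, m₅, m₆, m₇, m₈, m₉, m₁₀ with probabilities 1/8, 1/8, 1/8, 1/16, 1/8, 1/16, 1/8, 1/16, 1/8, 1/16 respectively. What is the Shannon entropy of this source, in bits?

Each probability is a power of 1/2, so log₂(1/p) is an integer.
H = Σ p·log₂(1/p) = 1/8·3 + 1/8·3 + 1/8·3 + 1/16·4 + 1/8·3 + 1/16·4 + 1/8·3 + 1/16·4 + 1/8·3 + 1/16·4 = 3.25 bits.

3.25 bits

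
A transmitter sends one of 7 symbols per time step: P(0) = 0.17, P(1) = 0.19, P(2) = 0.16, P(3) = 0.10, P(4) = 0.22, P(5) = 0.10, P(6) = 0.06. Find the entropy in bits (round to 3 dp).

H = −Σ pᵢ log₂ pᵢ.
−0.17·log₂(0.17) = 0.4346
−0.19·log₂(0.19) = 0.4552
−0.16·log₂(0.16) = 0.4230
−0.10·log₂(0.10) = 0.3322
−0.22·log₂(0.22) = 0.4806
−0.10·log₂(0.10) = 0.3322
−0.06·log₂(0.06) = 0.2435
Sum ≈ 2.7013 → 2.701 bits.

2.701 bits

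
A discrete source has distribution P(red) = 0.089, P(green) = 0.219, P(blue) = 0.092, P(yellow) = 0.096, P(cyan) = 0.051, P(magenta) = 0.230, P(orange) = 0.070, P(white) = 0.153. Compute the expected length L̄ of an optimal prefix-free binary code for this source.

Repeatedly combine the two least-probable nodes; the expected code length is the sum of the merged weights.
merge 51/1000 + 7/100 → 121/1000
merge 89/1000 + 23/250 → 181/1000
merge 12/125 + 121/1000 → 217/1000
merge 153/1000 + 181/1000 → 167/500
merge 217/1000 + 219/1000 → 109/250
merge 23/100 + 167/500 → 141/250
merge 109/250 + 141/250 → 1
L = 121/1000 + 181/1000 + 217/1000 + 167/500 + 109/250 + 141/250 + 1 = 2853/1000 = 2.853 bits/symbol.

2.853 bits/symbol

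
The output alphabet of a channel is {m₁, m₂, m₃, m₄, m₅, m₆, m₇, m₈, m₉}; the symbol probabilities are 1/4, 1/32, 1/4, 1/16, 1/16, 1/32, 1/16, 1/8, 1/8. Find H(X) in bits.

2.8125 bits

Each probability is a power of 1/2, so log₂(1/p) is an integer.
H = Σ p·log₂(1/p) = 1/4·2 + 1/32·5 + 1/4·2 + 1/16·4 + 1/16·4 + 1/32·5 + 1/16·4 + 1/8·3 + 1/8·3 = 2.8125 bits.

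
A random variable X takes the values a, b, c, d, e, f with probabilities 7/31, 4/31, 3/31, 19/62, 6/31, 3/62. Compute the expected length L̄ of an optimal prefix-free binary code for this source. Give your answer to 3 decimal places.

Repeatedly combine the two least-probable nodes; the expected code length is the sum of the merged weights.
merge 3/62 + 3/31 → 9/62
merge 4/31 + 9/62 → 17/62
merge 6/31 + 7/31 → 13/31
merge 17/62 + 19/62 → 18/31
merge 13/31 + 18/31 → 1
L = 9/62 + 17/62 + 13/31 + 18/31 + 1 = 75/31 ≈ 2.419 bits/symbol.

2.419 bits/symbol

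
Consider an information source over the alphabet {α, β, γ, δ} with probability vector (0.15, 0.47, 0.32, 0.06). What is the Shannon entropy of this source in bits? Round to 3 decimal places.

H = −Σ pᵢ log₂ pᵢ.
−0.15·log₂(0.15) = 0.4105
−0.47·log₂(0.47) = 0.5120
−0.32·log₂(0.32) = 0.5260
−0.06·log₂(0.06) = 0.2435
Sum ≈ 1.6921 → 1.692 bits.

1.692 bits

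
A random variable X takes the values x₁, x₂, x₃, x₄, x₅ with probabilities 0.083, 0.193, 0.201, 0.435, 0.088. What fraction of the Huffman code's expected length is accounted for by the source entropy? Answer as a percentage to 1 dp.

Entropy H = −Σ p log₂ p ≈ 2.0523 bits.
Huffman merges: 83/1000+11/125→171/1000; 171/1000+193/1000→91/250; 201/1000+91/250→113/200; 87/200+113/200→1. L = 21/10 ≈ 2.1000.
Efficiency = H/L = 2.0523/2.1000 = 97.7%.

97.7%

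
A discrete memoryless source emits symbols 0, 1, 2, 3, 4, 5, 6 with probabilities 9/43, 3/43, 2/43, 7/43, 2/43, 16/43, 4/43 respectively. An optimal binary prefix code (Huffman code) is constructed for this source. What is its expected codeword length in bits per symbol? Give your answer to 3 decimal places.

2.512 bits/symbol

Repeatedly combine the two least-probable nodes; the expected code length is the sum of the merged weights.
merge 2/43 + 2/43 → 4/43
merge 3/43 + 4/43 → 7/43
merge 4/43 + 7/43 → 11/43
merge 7/43 + 9/43 → 16/43
merge 11/43 + 16/43 → 27/43
merge 16/43 + 27/43 → 1
L = 4/43 + 7/43 + 11/43 + 16/43 + 27/43 + 1 = 108/43 ≈ 2.512 bits/symbol.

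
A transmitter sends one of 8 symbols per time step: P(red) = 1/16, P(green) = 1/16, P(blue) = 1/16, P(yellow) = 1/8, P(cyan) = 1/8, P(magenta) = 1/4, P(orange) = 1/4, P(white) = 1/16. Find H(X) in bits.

2.75 bits

Each probability is a power of 1/2, so log₂(1/p) is an integer.
H = Σ p·log₂(1/p) = 1/16·4 + 1/16·4 + 1/16·4 + 1/8·3 + 1/8·3 + 1/4·2 + 1/4·2 + 1/16·4 = 2.75 bits.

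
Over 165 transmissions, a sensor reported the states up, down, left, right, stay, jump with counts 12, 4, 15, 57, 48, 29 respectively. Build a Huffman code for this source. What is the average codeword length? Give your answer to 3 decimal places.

2.285 bits/symbol

Probabilities are the counts divided by 165.
Repeatedly combine the two least-probable nodes; the expected code length is the sum of the merged weights.
merge 4/165 + 4/55 → 16/165
merge 1/11 + 16/165 → 31/165
merge 29/165 + 31/165 → 4/11
merge 16/55 + 19/55 → 7/11
merge 4/11 + 7/11 → 1
L = 16/165 + 31/165 + 4/11 + 7/11 + 1 = 377/165 ≈ 2.285 bits/symbol.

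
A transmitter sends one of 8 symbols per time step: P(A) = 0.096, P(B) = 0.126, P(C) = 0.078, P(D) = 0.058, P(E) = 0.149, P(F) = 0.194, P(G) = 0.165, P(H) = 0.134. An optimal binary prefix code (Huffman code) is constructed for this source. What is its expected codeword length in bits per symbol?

2.942 bits/symbol

Repeatedly combine the two least-probable nodes; the expected code length is the sum of the merged weights.
merge 29/500 + 39/500 → 17/125
merge 12/125 + 63/500 → 111/500
merge 67/500 + 17/125 → 27/100
merge 149/1000 + 33/200 → 157/500
merge 97/500 + 111/500 → 52/125
merge 27/100 + 157/500 → 73/125
merge 52/125 + 73/125 → 1
L = 17/125 + 111/500 + 27/100 + 157/500 + 52/125 + 73/125 + 1 = 1471/500 = 2.942 bits/symbol.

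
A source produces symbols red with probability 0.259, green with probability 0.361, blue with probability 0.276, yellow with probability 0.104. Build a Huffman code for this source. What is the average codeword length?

Repeatedly combine the two least-probable nodes; the expected code length is the sum of the merged weights.
merge 13/125 + 259/1000 → 363/1000
merge 69/250 + 361/1000 → 637/1000
merge 363/1000 + 637/1000 → 1
L = 363/1000 + 637/1000 + 1 = 2 bits/symbol.

2 bits/symbol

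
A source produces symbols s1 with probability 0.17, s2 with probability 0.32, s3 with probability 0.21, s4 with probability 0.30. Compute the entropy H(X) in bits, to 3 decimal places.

H = −Σ pᵢ log₂ pᵢ.
−0.17·log₂(0.17) = 0.4346
−0.32·log₂(0.32) = 0.5260
−0.21·log₂(0.21) = 0.4728
−0.30·log₂(0.30) = 0.5211
Sum ≈ 1.9545 → 1.955 bits.

1.955 bits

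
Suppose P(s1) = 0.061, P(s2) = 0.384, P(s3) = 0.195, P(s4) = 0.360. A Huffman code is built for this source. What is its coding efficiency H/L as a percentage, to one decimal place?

94.4%

Entropy H = −Σ p log₂ p ≈ 1.7669 bits.
Huffman merges: 61/1000+39/200→32/125; 32/125+9/25→77/125; 48/125+77/125→1. L = 234/125 ≈ 1.8720.
Efficiency = H/L = 1.7669/1.8720 = 94.4%.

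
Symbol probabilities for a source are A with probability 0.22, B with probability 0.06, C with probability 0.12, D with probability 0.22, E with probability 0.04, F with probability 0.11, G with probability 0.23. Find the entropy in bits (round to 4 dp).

H = −Σ pᵢ log₂ pᵢ.
−0.22·log₂(0.22) = 0.4806
−0.06·log₂(0.06) = 0.2435
−0.12·log₂(0.12) = 0.3671
−0.22·log₂(0.22) = 0.4806
−0.04·log₂(0.04) = 0.1858
−0.11·log₂(0.11) = 0.3503
−0.23·log₂(0.23) = 0.4877
Sum ≈ 2.5955 → 2.5955 bits.

2.5955 bits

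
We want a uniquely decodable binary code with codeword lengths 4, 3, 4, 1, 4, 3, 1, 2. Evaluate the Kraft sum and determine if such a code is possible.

With common denominator 2^4 = 16: Σ 2^(−ℓᵢ) = 1/16 + 2/16 + 1/16 + 8/16 + 1/16 + 2/16 + 8/16 + 4/16 = 27/16 = 1.6875.
Kraft's inequality requires Σ ≤ 1; here Σ = 1.6875 > 1, so no such prefix code exists.

1.6875; no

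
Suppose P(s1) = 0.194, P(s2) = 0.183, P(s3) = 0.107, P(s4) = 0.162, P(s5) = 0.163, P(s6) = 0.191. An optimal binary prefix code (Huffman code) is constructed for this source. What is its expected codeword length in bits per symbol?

2.615 bits/symbol

Repeatedly combine the two least-probable nodes; the expected code length is the sum of the merged weights.
merge 107/1000 + 81/500 → 269/1000
merge 163/1000 + 183/1000 → 173/500
merge 191/1000 + 97/500 → 77/200
merge 269/1000 + 173/500 → 123/200
merge 77/200 + 123/200 → 1
L = 269/1000 + 173/500 + 77/200 + 123/200 + 1 = 523/200 = 2.615 bits/symbol.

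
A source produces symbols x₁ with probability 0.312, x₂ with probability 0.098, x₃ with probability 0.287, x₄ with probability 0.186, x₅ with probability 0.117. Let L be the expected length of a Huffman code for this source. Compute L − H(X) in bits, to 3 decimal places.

Entropy H = −Σ p log₂ p ≈ 2.1831 bits.
Huffman merges: 49/500+117/1000→43/200; 93/500+43/200→401/1000; 287/1000+39/125→599/1000; 401/1000+599/1000→1. L = 443/200 ≈ 2.2150.
L − H = 2.2150 − 2.1831 = 0.032 bits.

0.032 bits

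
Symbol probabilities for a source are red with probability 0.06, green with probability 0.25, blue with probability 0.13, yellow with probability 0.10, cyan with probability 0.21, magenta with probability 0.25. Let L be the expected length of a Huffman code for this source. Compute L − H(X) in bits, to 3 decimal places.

Entropy H = −Σ p log₂ p ≈ 2.4312 bits.
Huffman merges: 3/50+1/10→4/25; 13/100+4/25→29/100; 21/100+1/4→23/50; 1/4+29/100→27/50; 23/50+27/50→1. L = 49/20 ≈ 2.4500.
L − H = 2.4500 − 2.4312 = 0.019 bits.

0.019 bits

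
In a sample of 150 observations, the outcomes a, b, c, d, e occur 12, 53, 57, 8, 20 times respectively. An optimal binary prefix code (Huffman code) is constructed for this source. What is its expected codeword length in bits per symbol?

Probabilities are the counts divided by 150.
Repeatedly combine the two least-probable nodes; the expected code length is the sum of the merged weights.
merge 4/75 + 2/25 → 2/15
merge 2/15 + 2/15 → 4/15
merge 4/15 + 53/150 → 31/50
merge 19/50 + 31/50 → 1
L = 2/15 + 4/15 + 31/50 + 1 = 101/50 = 2.02 bits/symbol.

2.02 bits/symbol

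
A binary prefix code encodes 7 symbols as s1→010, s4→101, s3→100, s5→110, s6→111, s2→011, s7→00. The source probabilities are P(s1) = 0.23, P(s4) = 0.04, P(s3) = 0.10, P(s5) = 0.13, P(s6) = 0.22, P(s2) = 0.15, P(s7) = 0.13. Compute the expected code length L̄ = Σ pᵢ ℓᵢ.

2.87 bits/symbol

L̄ = Σ pᵢ·ℓᵢ = 0.23·3 + 0.04·3 + 0.10·3 + 0.13·3 + 0.22·3 + 0.15·3 + 0.13·2 = 2.87 bits/symbol.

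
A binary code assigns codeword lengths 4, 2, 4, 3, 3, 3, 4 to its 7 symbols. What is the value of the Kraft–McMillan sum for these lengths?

With common denominator 2^4 = 16: Σ 2^(−ℓᵢ) = 1/16 + 4/16 + 1/16 + 2/16 + 2/16 + 2/16 + 1/16 = 13/16 = 0.8125.

0.8125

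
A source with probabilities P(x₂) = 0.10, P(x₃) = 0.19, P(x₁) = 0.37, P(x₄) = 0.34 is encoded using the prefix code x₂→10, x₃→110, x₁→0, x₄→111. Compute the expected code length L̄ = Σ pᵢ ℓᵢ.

2.16 bits/symbol

L̄ = Σ pᵢ·ℓᵢ = 0.10·2 + 0.19·3 + 0.37·1 + 0.34·3 = 2.16 bits/symbol.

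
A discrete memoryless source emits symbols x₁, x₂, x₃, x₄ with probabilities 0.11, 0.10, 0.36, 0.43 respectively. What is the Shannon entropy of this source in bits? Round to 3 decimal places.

H = −Σ pᵢ log₂ pᵢ.
−0.11·log₂(0.11) = 0.3503
−0.10·log₂(0.10) = 0.3322
−0.36·log₂(0.36) = 0.5306
−0.43·log₂(0.43) = 0.5236
Sum ≈ 1.7367 → 1.737 bits.

1.737 bits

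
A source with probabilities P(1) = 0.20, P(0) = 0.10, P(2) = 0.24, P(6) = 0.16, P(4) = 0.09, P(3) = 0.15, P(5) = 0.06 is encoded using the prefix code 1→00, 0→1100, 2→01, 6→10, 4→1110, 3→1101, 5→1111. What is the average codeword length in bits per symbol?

2.8 bits/symbol

L̄ = Σ pᵢ·ℓᵢ = 0.20·2 + 0.10·4 + 0.24·2 + 0.16·2 + 0.09·4 + 0.15·4 + 0.06·4 = 2.8 bits/symbol.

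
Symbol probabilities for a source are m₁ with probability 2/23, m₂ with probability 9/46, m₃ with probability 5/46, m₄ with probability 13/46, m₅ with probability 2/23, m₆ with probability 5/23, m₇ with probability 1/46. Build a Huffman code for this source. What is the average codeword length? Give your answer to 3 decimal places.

2.609 bits/symbol

Repeatedly combine the two least-probable nodes; the expected code length is the sum of the merged weights.
merge 1/46 + 2/23 → 5/46
merge 2/23 + 5/46 → 9/46
merge 5/46 + 9/46 → 7/23
merge 9/46 + 5/23 → 19/46
merge 13/46 + 7/23 → 27/46
merge 19/46 + 27/46 → 1
L = 5/46 + 9/46 + 7/23 + 19/46 + 27/46 + 1 = 60/23 ≈ 2.609 bits/symbol.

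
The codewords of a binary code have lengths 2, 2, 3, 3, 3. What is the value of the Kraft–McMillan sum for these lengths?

0.875

With common denominator 2^3 = 8: Σ 2^(−ℓᵢ) = 2/8 + 2/8 + 1/8 + 1/8 + 1/8 = 7/8 = 0.875.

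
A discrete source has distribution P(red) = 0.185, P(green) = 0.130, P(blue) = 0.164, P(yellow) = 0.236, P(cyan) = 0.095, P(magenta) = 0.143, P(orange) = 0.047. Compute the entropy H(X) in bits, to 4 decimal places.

H = −Σ pᵢ log₂ pᵢ.
−0.185·log₂(0.185) = 0.4504
−0.130·log₂(0.130) = 0.3826
−0.164·log₂(0.164) = 0.4278
−0.236·log₂(0.236) = 0.4916
−0.095·log₂(0.095) = 0.3226
−0.143·log₂(0.143) = 0.4012
−0.047·log₂(0.047) = 0.2073
Sum ≈ 2.6836 → 2.6836 bits.

2.6836 bits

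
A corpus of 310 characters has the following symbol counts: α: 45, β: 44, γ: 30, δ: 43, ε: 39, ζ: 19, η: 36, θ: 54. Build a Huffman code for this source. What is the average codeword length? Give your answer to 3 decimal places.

2.984 bits/symbol

Probabilities are the counts divided by 310.
Repeatedly combine the two least-probable nodes; the expected code length is the sum of the merged weights.
merge 19/310 + 3/31 → 49/310
merge 18/155 + 39/310 → 15/62
merge 43/310 + 22/155 → 87/310
merge 9/62 + 49/310 → 47/155
merge 27/155 + 15/62 → 129/310
merge 87/310 + 47/155 → 181/310
merge 129/310 + 181/310 → 1
L = 49/310 + 15/62 + 87/310 + 47/155 + 129/310 + 181/310 + 1 = 185/62 ≈ 2.984 bits/symbol.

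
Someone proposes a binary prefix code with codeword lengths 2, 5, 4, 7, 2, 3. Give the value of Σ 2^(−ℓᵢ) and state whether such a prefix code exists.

With common denominator 2^7 = 128: Σ 2^(−ℓᵢ) = 32/128 + 4/128 + 8/128 + 1/128 + 32/128 + 16/128 = 93/128 = 0.7265625.
Kraft's inequality requires Σ ≤ 1; here Σ = 0.7265625 ≤ 1, so such a prefix code exists.

0.7265625; yes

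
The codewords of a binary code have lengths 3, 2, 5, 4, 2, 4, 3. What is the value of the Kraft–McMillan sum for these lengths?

With common denominator 2^5 = 32: Σ 2^(−ℓᵢ) = 4/32 + 8/32 + 1/32 + 2/32 + 8/32 + 2/32 + 4/32 = 29/32 = 0.90625.

0.90625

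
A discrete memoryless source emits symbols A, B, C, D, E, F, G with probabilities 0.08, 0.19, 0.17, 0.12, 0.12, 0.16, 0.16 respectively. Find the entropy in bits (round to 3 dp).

2.761 bits

H = −Σ pᵢ log₂ pᵢ.
−0.08·log₂(0.08) = 0.2915
−0.19·log₂(0.19) = 0.4552
−0.17·log₂(0.17) = 0.4346
−0.12·log₂(0.12) = 0.3671
−0.12·log₂(0.12) = 0.3671
−0.16·log₂(0.16) = 0.4230
−0.16·log₂(0.16) = 0.4230
Sum ≈ 2.7615 → 2.761 bits.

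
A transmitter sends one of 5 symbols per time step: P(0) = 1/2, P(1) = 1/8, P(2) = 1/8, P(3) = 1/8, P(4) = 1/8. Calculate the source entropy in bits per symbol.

2 bits

Each probability is a power of 1/2, so log₂(1/p) is an integer.
H = Σ p·log₂(1/p) = 1/2·1 + 1/8·3 + 1/8·3 + 1/8·3 + 1/8·3 = 2 bits.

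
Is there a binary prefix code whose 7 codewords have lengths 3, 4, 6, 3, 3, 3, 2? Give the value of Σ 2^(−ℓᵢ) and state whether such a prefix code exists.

0.828125; yes

With common denominator 2^6 = 64: Σ 2^(−ℓᵢ) = 8/64 + 4/64 + 1/64 + 8/64 + 8/64 + 8/64 + 16/64 = 53/64 = 0.828125.
Kraft's inequality requires Σ ≤ 1; here Σ = 0.828125 ≤ 1, so such a prefix code exists.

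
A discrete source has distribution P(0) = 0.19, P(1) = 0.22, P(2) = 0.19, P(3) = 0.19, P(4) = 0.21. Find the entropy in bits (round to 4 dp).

H = −Σ pᵢ log₂ pᵢ.
−0.19·log₂(0.19) = 0.4552
−0.22·log₂(0.22) = 0.4806
−0.19·log₂(0.19) = 0.4552
−0.19·log₂(0.19) = 0.4552
−0.21·log₂(0.21) = 0.4728
Sum ≈ 2.3191 → 2.3191 bits.

2.3191 bits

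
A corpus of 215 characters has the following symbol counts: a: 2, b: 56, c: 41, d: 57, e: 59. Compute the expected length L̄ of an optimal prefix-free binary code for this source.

2.2 bits/symbol

Probabilities are the counts divided by 215.
Repeatedly combine the two least-probable nodes; the expected code length is the sum of the merged weights.
merge 2/215 + 41/215 → 1/5
merge 1/5 + 56/215 → 99/215
merge 57/215 + 59/215 → 116/215
merge 99/215 + 116/215 → 1
L = 1/5 + 99/215 + 116/215 + 1 = 11/5 = 2.2 bits/symbol.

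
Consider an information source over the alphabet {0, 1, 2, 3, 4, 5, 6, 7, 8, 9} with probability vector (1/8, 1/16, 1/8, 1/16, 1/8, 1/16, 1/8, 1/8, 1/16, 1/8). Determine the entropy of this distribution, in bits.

3.25 bits

Each probability is a power of 1/2, so log₂(1/p) is an integer.
H = Σ p·log₂(1/p) = 1/8·3 + 1/16·4 + 1/8·3 + 1/16·4 + 1/8·3 + 1/16·4 + 1/8·3 + 1/8·3 + 1/16·4 + 1/8·3 = 3.25 bits.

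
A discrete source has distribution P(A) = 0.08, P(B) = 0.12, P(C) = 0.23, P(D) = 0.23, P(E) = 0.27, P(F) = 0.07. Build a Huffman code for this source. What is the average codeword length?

Repeatedly combine the two least-probable nodes; the expected code length is the sum of the merged weights.
merge 7/100 + 2/25 → 3/20
merge 3/25 + 3/20 → 27/100
merge 23/100 + 23/100 → 23/50
merge 27/100 + 27/100 → 27/50
merge 23/50 + 27/50 → 1
L = 3/20 + 27/100 + 23/50 + 27/50 + 1 = 121/50 = 2.42 bits/symbol.

2.42 bits/symbol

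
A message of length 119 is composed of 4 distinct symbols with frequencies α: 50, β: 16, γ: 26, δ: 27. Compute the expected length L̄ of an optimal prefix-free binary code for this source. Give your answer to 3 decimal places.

Probabilities are the counts divided by 119.
Repeatedly combine the two least-probable nodes; the expected code length is the sum of the merged weights.
merge 16/119 + 26/119 → 6/17
merge 27/119 + 6/17 → 69/119
merge 50/119 + 69/119 → 1
L = 6/17 + 69/119 + 1 = 230/119 ≈ 1.933 bits/symbol.

1.933 bits/symbol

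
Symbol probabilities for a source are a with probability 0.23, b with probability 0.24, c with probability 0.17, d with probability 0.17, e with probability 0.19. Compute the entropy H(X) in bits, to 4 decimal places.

H = −Σ pᵢ log₂ pᵢ.
−0.23·log₂(0.23) = 0.4877
−0.24·log₂(0.24) = 0.4941
−0.17·log₂(0.17) = 0.4346
−0.17·log₂(0.17) = 0.4346
−0.19·log₂(0.19) = 0.4552
Sum ≈ 2.3062 → 2.3062 bits.

2.3062 bits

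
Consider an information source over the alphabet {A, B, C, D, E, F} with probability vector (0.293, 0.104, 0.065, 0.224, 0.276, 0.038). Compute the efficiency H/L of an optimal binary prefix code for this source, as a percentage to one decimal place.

Entropy H = −Σ p log₂ p ≈ 2.2902 bits.
Huffman merges: 19/500+13/200→103/1000; 103/1000+13/125→207/1000; 207/1000+28/125→431/1000; 69/250+293/1000→569/1000; 431/1000+569/1000→1. L = 231/100 ≈ 2.3100.
Efficiency = H/L = 2.2902/2.3100 = 99.1%.

99.1%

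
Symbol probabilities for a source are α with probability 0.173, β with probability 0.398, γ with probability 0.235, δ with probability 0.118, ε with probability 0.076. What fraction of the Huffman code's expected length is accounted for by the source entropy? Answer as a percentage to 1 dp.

Entropy H = −Σ p log₂ p ≈ 2.1042 bits.
Huffman merges: 19/250+59/500→97/500; 173/1000+97/500→367/1000; 47/200+367/1000→301/500; 199/500+301/500→1. L = 2163/1000 ≈ 2.1630.
Efficiency = H/L = 2.1042/2.1630 = 97.3%.

97.3%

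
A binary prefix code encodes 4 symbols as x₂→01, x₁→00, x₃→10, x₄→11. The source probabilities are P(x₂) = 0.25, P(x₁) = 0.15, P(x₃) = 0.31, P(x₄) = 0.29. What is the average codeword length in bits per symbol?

L̄ = Σ pᵢ·ℓᵢ = 0.25·2 + 0.15·2 + 0.31·2 + 0.29·2 = 2 bits/symbol.

2 bits/symbol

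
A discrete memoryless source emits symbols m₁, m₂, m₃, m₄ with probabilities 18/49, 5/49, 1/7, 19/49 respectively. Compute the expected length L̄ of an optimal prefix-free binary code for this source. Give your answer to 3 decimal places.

1.857 bits/symbol

Repeatedly combine the two least-probable nodes; the expected code length is the sum of the merged weights.
merge 5/49 + 1/7 → 12/49
merge 12/49 + 18/49 → 30/49
merge 19/49 + 30/49 → 1
L = 12/49 + 30/49 + 1 = 13/7 ≈ 1.857 bits/symbol.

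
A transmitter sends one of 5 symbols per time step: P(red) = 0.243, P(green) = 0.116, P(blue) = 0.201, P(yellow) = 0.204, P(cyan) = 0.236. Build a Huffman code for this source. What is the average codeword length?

Repeatedly combine the two least-probable nodes; the expected code length is the sum of the merged weights.
merge 29/250 + 201/1000 → 317/1000
merge 51/250 + 59/250 → 11/25
merge 243/1000 + 317/1000 → 14/25
merge 11/25 + 14/25 → 1
L = 317/1000 + 11/25 + 14/25 + 1 = 2317/1000 = 2.317 bits/symbol.

2.317 bits/symbol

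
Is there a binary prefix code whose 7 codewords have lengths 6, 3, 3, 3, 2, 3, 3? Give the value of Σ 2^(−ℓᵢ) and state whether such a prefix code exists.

With common denominator 2^6 = 64: Σ 2^(−ℓᵢ) = 1/64 + 8/64 + 8/64 + 8/64 + 16/64 + 8/64 + 8/64 = 57/64 = 0.890625.
Kraft's inequality requires Σ ≤ 1; here Σ = 0.890625 ≤ 1, so such a prefix code exists.

0.890625; yes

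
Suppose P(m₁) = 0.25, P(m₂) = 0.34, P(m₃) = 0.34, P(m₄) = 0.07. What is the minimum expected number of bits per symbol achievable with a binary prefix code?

1.98 bits/symbol

Repeatedly combine the two least-probable nodes; the expected code length is the sum of the merged weights.
merge 7/100 + 1/4 → 8/25
merge 8/25 + 17/50 → 33/50
merge 17/50 + 33/50 → 1
L = 8/25 + 33/50 + 1 = 99/50 = 1.98 bits/symbol.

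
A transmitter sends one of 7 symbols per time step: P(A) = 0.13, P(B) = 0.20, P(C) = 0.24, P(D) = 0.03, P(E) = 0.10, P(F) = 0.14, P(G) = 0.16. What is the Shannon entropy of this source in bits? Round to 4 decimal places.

2.6453 bits

H = −Σ pᵢ log₂ pᵢ.
−0.13·log₂(0.13) = 0.3826
−0.20·log₂(0.20) = 0.4644
−0.24·log₂(0.24) = 0.4941
−0.03·log₂(0.03) = 0.1518
−0.10·log₂(0.10) = 0.3322
−0.14·log₂(0.14) = 0.3971
−0.16·log₂(0.16) = 0.4230
Sum ≈ 2.6453 → 2.6453 bits.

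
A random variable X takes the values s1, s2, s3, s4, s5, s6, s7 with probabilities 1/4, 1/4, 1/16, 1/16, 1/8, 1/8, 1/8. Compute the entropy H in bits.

Each probability is a power of 1/2, so log₂(1/p) is an integer.
H = Σ p·log₂(1/p) = 1/4·2 + 1/4·2 + 1/16·4 + 1/16·4 + 1/8·3 + 1/8·3 + 1/8·3 = 2.625 bits.

2.625 bits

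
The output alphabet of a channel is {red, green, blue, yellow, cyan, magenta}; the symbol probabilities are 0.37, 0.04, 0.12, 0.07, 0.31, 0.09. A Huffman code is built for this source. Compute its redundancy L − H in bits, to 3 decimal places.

Entropy H = −Σ p log₂ p ≈ 2.1886 bits.
Huffman merges: 1/25+7/100→11/100; 9/100+11/100→1/5; 3/25+1/5→8/25; 31/100+8/25→63/100; 37/100+63/100→1. L = 113/50 ≈ 2.2600.
L − H = 2.2600 − 2.1886 = 0.071 bits.

0.071 bits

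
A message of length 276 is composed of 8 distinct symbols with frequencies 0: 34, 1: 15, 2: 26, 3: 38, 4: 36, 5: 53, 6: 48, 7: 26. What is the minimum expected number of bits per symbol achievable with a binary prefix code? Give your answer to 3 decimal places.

2.957 bits/symbol

Probabilities are the counts divided by 276.
Repeatedly combine the two least-probable nodes; the expected code length is the sum of the merged weights.
merge 5/92 + 13/138 → 41/276
merge 13/138 + 17/138 → 5/23
merge 3/23 + 19/138 → 37/138
merge 41/276 + 4/23 → 89/276
merge 53/276 + 5/23 → 113/276
merge 37/138 + 89/276 → 163/276
merge 113/276 + 163/276 → 1
L = 41/276 + 5/23 + 37/138 + 89/276 + 113/276 + 163/276 + 1 = 68/23 ≈ 2.957 bits/symbol.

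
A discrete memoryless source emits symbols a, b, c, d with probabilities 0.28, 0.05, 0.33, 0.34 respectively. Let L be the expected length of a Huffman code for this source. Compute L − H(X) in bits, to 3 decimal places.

0.203 bits

Entropy H = −Σ p log₂ p ≈ 1.7873 bits.
Huffman merges: 1/20+7/25→33/100; 33/100+33/100→33/50; 17/50+33/50→1. L = 199/100 ≈ 1.9900.
L − H = 1.9900 − 1.7873 = 0.203 bits.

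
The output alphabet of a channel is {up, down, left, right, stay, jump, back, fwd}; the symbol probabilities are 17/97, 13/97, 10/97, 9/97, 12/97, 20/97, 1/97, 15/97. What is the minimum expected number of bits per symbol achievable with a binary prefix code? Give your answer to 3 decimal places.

Repeatedly combine the two least-probable nodes; the expected code length is the sum of the merged weights.
merge 1/97 + 9/97 → 10/97
merge 10/97 + 10/97 → 20/97
merge 12/97 + 13/97 → 25/97
merge 15/97 + 17/97 → 32/97
merge 20/97 + 20/97 → 40/97
merge 25/97 + 32/97 → 57/97
merge 40/97 + 57/97 → 1
L = 10/97 + 20/97 + 25/97 + 32/97 + 40/97 + 57/97 + 1 = 281/97 ≈ 2.897 bits/symbol.

2.897 bits/symbol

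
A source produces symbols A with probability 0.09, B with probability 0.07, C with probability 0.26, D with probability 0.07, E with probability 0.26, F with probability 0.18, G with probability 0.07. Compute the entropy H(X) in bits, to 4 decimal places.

2.5742 bits

H = −Σ pᵢ log₂ pᵢ.
−0.09·log₂(0.09) = 0.3127
−0.07·log₂(0.07) = 0.2686
−0.26·log₂(0.26) = 0.5053
−0.07·log₂(0.07) = 0.2686
−0.26·log₂(0.26) = 0.5053
−0.18·log₂(0.18) = 0.4453
−0.07·log₂(0.07) = 0.2686
Sum ≈ 2.5742 → 2.5742 bits.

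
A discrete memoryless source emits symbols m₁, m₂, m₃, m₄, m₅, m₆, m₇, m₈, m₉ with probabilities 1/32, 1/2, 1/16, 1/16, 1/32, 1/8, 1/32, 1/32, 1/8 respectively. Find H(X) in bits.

Each probability is a power of 1/2, so log₂(1/p) is an integer.
H = Σ p·log₂(1/p) = 1/32·5 + 1/2·1 + 1/16·4 + 1/16·4 + 1/32·5 + 1/8·3 + 1/32·5 + 1/32·5 + 1/8·3 = 2.375 bits.

2.375 bits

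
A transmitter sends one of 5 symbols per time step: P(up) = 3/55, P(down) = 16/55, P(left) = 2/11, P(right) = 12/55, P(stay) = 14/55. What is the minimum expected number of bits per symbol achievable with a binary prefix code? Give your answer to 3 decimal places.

2.236 bits/symbol

Repeatedly combine the two least-probable nodes; the expected code length is the sum of the merged weights.
merge 3/55 + 2/11 → 13/55
merge 12/55 + 13/55 → 5/11
merge 14/55 + 16/55 → 6/11
merge 5/11 + 6/11 → 1
L = 13/55 + 5/11 + 6/11 + 1 = 123/55 ≈ 2.236 bits/symbol.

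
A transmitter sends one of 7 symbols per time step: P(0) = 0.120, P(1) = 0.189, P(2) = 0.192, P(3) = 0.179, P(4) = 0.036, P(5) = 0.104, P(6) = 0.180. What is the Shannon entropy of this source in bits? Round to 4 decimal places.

H = −Σ pᵢ log₂ pᵢ.
−0.120·log₂(0.120) = 0.3671
−0.189·log₂(0.189) = 0.4543
−0.192·log₂(0.192) = 0.4571
−0.179·log₂(0.179) = 0.4443
−0.036·log₂(0.036) = 0.1727
−0.104·log₂(0.104) = 0.3396
−0.180·log₂(0.180) = 0.4453
Sum ≈ 2.6803 → 2.6803 bits.

2.6803 bits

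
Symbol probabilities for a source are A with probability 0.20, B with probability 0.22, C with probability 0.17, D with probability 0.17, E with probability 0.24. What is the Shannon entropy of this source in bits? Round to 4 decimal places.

H = −Σ pᵢ log₂ pᵢ.
−0.20·log₂(0.20) = 0.4644
−0.22·log₂(0.22) = 0.4806
−0.17·log₂(0.17) = 0.4346
−0.17·log₂(0.17) = 0.4346
−0.24·log₂(0.24) = 0.4941
Sum ≈ 2.3083 → 2.3083 bits.

2.3083 bits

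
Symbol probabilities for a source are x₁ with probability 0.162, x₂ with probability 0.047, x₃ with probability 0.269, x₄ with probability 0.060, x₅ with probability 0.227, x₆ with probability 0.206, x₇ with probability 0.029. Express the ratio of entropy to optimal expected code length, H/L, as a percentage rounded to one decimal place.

Entropy H = −Σ p log₂ p ≈ 2.4891 bits.
Huffman merges: 29/1000+47/1000→19/250; 3/50+19/250→17/125; 17/125+81/500→149/500; 103/500+227/1000→433/1000; 269/1000+149/500→567/1000; 433/1000+567/1000→1. L = 251/100 ≈ 2.5100.
Efficiency = H/L = 2.4891/2.5100 = 99.2%.

99.2%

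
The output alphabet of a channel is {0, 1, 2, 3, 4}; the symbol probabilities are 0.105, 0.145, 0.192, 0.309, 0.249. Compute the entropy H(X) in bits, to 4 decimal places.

H = −Σ pᵢ log₂ pᵢ.
−0.105·log₂(0.105) = 0.3414
−0.145·log₂(0.145) = 0.4040
−0.192·log₂(0.192) = 0.4571
−0.309·log₂(0.309) = 0.5235
−0.249·log₂(0.249) = 0.4994
Sum ≈ 2.2255 → 2.2255 bits.

2.2255 bits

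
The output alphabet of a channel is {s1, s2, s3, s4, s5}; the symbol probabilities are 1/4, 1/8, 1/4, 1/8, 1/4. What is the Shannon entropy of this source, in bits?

Each probability is a power of 1/2, so log₂(1/p) is an integer.
H = Σ p·log₂(1/p) = 1/4·2 + 1/8·3 + 1/4·2 + 1/8·3 + 1/4·2 = 2.25 bits.

2.25 bits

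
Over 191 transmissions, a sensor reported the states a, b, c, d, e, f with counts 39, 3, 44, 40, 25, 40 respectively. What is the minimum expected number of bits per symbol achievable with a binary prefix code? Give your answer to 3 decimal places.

Probabilities are the counts divided by 191.
Repeatedly combine the two least-probable nodes; the expected code length is the sum of the merged weights.
merge 3/191 + 25/191 → 28/191
merge 28/191 + 39/191 → 67/191
merge 40/191 + 40/191 → 80/191
merge 44/191 + 67/191 → 111/191
merge 80/191 + 111/191 → 1
L = 28/191 + 67/191 + 80/191 + 111/191 + 1 = 477/191 ≈ 2.497 bits/symbol.

2.497 bits/symbol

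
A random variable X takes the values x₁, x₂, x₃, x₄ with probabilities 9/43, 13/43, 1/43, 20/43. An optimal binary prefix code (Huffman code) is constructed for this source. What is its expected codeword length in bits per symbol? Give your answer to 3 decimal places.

1.767 bits/symbol

Repeatedly combine the two least-probable nodes; the expected code length is the sum of the merged weights.
merge 1/43 + 9/43 → 10/43
merge 10/43 + 13/43 → 23/43
merge 20/43 + 23/43 → 1
L = 10/43 + 23/43 + 1 = 76/43 ≈ 1.767 bits/symbol.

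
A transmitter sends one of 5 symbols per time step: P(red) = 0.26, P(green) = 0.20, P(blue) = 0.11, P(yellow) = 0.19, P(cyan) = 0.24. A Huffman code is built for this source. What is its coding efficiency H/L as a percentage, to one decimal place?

Entropy H = −Σ p log₂ p ≈ 2.2693 bits.
Huffman merges: 11/100+19/100→3/10; 1/5+6/25→11/25; 13/50+3/10→14/25; 11/25+14/25→1. L = 23/10 ≈ 2.3000.
Efficiency = H/L = 2.2693/2.3000 = 98.7%.

98.7%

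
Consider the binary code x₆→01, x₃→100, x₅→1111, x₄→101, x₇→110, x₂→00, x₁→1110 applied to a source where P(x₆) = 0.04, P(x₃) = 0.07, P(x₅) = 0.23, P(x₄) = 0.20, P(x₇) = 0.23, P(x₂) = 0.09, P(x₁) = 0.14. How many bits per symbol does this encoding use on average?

3.24 bits/symbol

L̄ = Σ pᵢ·ℓᵢ = 0.04·2 + 0.07·3 + 0.23·4 + 0.20·3 + 0.23·3 + 0.09·2 + 0.14·4 = 3.24 bits/symbol.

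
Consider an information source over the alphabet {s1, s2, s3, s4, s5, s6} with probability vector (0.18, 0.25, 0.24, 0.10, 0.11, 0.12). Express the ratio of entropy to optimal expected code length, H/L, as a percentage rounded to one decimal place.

Entropy H = −Σ p log₂ p ≈ 2.4890 bits.
Huffman merges: 1/10+11/100→21/100; 3/25+9/50→3/10; 21/100+6/25→9/20; 1/4+3/10→11/20; 9/20+11/20→1. L = 251/100 ≈ 2.5100.
Efficiency = H/L = 2.4890/2.5100 = 99.2%.

99.2%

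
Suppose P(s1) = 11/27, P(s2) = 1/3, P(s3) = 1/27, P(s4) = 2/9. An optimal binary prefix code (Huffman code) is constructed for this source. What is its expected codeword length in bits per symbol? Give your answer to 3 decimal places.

1.852 bits/symbol

Repeatedly combine the two least-probable nodes; the expected code length is the sum of the merged weights.
merge 1/27 + 2/9 → 7/27
merge 7/27 + 1/3 → 16/27
merge 11/27 + 16/27 → 1
L = 7/27 + 16/27 + 1 = 50/27 ≈ 1.852 bits/symbol.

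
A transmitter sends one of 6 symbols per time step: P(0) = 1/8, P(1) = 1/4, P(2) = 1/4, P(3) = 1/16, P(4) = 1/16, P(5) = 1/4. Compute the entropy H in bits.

2.375 bits

Each probability is a power of 1/2, so log₂(1/p) is an integer.
H = Σ p·log₂(1/p) = 1/8·3 + 1/4·2 + 1/4·2 + 1/16·4 + 1/16·4 + 1/4·2 = 2.375 bits.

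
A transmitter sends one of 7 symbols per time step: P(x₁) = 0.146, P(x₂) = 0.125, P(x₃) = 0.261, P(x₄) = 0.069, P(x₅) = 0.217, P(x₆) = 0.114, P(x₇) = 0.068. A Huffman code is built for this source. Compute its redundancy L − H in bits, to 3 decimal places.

0.008 bits

Entropy H = −Σ p log₂ p ≈ 2.6514 bits.
Huffman merges: 17/250+69/1000→137/1000; 57/500+1/8→239/1000; 137/1000+73/500→283/1000; 217/1000+239/1000→57/125; 261/1000+283/1000→68/125; 57/125+68/125→1. L = 2659/1000 ≈ 2.6590.
L − H = 2.6590 − 2.6514 = 0.008 bits.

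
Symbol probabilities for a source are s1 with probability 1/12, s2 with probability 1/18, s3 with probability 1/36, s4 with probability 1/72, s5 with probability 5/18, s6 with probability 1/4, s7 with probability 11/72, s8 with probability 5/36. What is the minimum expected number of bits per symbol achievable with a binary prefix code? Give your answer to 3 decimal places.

2.611 bits/symbol

Repeatedly combine the two least-probable nodes; the expected code length is the sum of the merged weights.
merge 1/72 + 1/36 → 1/24
merge 1/24 + 1/18 → 7/72
merge 1/12 + 7/72 → 13/72
merge 5/36 + 11/72 → 7/24
merge 13/72 + 1/4 → 31/72
merge 5/18 + 7/24 → 41/72
merge 31/72 + 41/72 → 1
L = 1/24 + 7/72 + 13/72 + 7/24 + 31/72 + 41/72 + 1 = 47/18 ≈ 2.611 bits/symbol.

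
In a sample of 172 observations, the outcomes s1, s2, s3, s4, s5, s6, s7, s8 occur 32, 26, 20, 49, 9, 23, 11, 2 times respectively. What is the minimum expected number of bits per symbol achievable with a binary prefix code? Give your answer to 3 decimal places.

Probabilities are the counts divided by 172.
Repeatedly combine the two least-probable nodes; the expected code length is the sum of the merged weights.
merge 1/86 + 9/172 → 11/172
merge 11/172 + 11/172 → 11/86
merge 5/43 + 11/86 → 21/86
merge 23/172 + 13/86 → 49/172
merge 8/43 + 21/86 → 37/86
merge 49/172 + 49/172 → 49/86
merge 37/86 + 49/86 → 1
L = 11/172 + 11/86 + 21/86 + 49/172 + 37/86 + 49/86 + 1 = 117/43 ≈ 2.721 bits/symbol.

2.721 bits/symbol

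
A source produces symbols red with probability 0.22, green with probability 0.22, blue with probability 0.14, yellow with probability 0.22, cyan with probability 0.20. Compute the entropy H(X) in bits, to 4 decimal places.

H = −Σ pᵢ log₂ pᵢ.
−0.22·log₂(0.22) = 0.4806
−0.22·log₂(0.22) = 0.4806
−0.14·log₂(0.14) = 0.3971
−0.22·log₂(0.22) = 0.4806
−0.20·log₂(0.20) = 0.4644
Sum ≈ 2.3032 → 2.3032 bits.

2.3032 bits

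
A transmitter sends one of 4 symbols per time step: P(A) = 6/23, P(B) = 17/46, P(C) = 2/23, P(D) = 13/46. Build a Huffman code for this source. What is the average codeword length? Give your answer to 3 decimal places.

Repeatedly combine the two least-probable nodes; the expected code length is the sum of the merged weights.
merge 2/23 + 6/23 → 8/23
merge 13/46 + 8/23 → 29/46
merge 17/46 + 29/46 → 1
L = 8/23 + 29/46 + 1 = 91/46 ≈ 1.978 bits/symbol.

1.978 bits/symbol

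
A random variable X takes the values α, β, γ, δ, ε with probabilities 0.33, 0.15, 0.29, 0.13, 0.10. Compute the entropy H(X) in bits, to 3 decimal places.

2.171 bits

H = −Σ pᵢ log₂ pᵢ.
−0.33·log₂(0.33) = 0.5278
−0.15·log₂(0.15) = 0.4105
−0.29·log₂(0.29) = 0.5179
−0.13·log₂(0.13) = 0.3826
−0.10·log₂(0.10) = 0.3322
Sum ≈ 2.1711 → 2.171 bits.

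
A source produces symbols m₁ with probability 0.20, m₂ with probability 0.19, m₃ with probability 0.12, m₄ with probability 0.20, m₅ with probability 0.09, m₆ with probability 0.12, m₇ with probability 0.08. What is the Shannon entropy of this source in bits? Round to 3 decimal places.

H = −Σ pᵢ log₂ pᵢ.
−0.20·log₂(0.20) = 0.4644
−0.19·log₂(0.19) = 0.4552
−0.12·log₂(0.12) = 0.3671
−0.20·log₂(0.20) = 0.4644
−0.09·log₂(0.09) = 0.3127
−0.12·log₂(0.12) = 0.3671
−0.08·log₂(0.08) = 0.2915
Sum ≈ 2.7223 → 2.722 bits.

2.722 bits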